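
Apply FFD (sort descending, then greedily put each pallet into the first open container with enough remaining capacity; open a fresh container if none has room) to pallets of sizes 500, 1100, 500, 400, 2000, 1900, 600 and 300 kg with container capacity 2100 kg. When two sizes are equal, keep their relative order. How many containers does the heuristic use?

4

Sorted descending: 2000, 1900, 1100, 600, 500, 500, 400, 300.
  2000 → container 1 (new)  [load 2000/2100]
  1900 → container 2 (new)  [load 1900/2100]
  1100 → container 3 (new)  [load 1100/2100]
  600 → container 3  [load 1700/2100]
  500 → container 4 (new)  [load 500/2100]
  500 → container 4  [load 1000/2100]
  400 → container 3  [load 2100/2100]
  300 → container 4  [load 1300/2100]
4 containers opened.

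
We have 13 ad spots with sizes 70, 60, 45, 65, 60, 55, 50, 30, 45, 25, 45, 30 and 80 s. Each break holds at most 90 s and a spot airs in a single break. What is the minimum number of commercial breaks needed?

Total = 80 + 70 + 65 + 60 + 60 + 55 + 50 + 45 + 45 + 45 + 30 + 30 + 25 = 660 s.
Lower bound: ⌈660/90⌉ = 8 commercial breaks.
A packing using 9 commercial breaks:
  break 1: 80 = 80
  break 2: 70 = 70
  break 3: 65 + 25 = 90
  break 4: 60 + 30 = 90
  break 5: 60 + 30 = 90
  break 6: 55 = 55
  break 7: 50 = 50
  break 8: 45 + 45 = 90
  break 9: 45 = 45
No arrangement into 8 commercial breaks stays within capacity, so 9 is optimal.

9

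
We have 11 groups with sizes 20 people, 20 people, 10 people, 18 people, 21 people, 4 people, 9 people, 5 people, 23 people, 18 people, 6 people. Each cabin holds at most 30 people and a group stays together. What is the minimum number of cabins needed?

6

Total = 23 + 21 + 20 + 20 + 18 + 18 + 10 + 9 + 6 + 5 + 4 = 154 people.
Lower bound: ⌈154/30⌉ = 6 cabins.
A packing using 6 cabins:
  cabin 1: 23 + 6 = 29
  cabin 2: 21 + 9 = 30
  cabin 3: 20 + 10 = 30
  cabin 4: 20 + 5 + 4 = 29
  cabin 5: 18 = 18
  cabin 6: 18 = 18
This matches the lower bound, so 6 is optimal.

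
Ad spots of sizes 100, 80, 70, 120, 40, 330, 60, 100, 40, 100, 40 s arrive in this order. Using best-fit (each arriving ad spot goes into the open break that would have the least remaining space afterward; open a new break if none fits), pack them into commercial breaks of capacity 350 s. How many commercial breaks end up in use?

4

  100 → break 1 (new)  [load 100/350]
  80 → break 1  [load 180/350]
  70 → break 1  [load 250/350]
  120 → break 2 (new)  [load 120/350]
  40 → break 1  [load 290/350]
  330 → break 3 (new)  [load 330/350]
  60 → break 1  [load 350/350]
  100 → break 2  [load 220/350]
  40 → break 2  [load 260/350]
  100 → break 4 (new)  [load 100/350]
  40 → break 2  [load 300/350]
4 commercial breaks opened.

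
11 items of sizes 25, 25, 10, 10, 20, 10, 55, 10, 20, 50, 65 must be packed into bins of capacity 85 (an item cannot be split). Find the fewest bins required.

Total = 65 + 55 + 50 + 25 + 25 + 20 + 20 + 10 + 10 + 10 + 10 = 300.
Lower bound: ⌈300/85⌉ = 4 bins.
A packing using 4 bins:
  bin 1: 65 + 20 = 85
  bin 2: 55 + 25 = 80
  bin 3: 50 + 25 + 10 = 85
  bin 4: 20 + 10 + 10 + 10 = 50
This matches the lower bound, so 4 is optimal.

4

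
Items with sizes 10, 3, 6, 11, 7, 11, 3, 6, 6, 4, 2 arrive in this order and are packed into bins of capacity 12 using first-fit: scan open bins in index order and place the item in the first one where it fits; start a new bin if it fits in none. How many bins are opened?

  10 → bin 1 (new)  [load 10/12]
  3 → bin 2 (new)  [load 3/12]
  6 → bin 2  [load 9/12]
  11 → bin 3 (new)  [load 11/12]
  7 → bin 4 (new)  [load 7/12]
  11 → bin 5 (new)  [load 11/12]
  3 → bin 2  [load 12/12]
  6 → bin 6 (new)  [load 6/12]
  6 → bin 6  [load 12/12]
  4 → bin 4  [load 11/12]
  2 → bin 1  [load 12/12]
6 bins opened.

6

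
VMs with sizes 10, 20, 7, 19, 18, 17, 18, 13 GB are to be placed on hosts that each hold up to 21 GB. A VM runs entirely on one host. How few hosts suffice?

7

Total = 20 + 19 + 18 + 18 + 17 + 13 + 10 + 7 = 122 GB.
Lower bound: ⌈122/21⌉ = 6 hosts.
A packing using 7 hosts:
  host 1: 20 = 20
  host 2: 19 = 19
  host 3: 18 = 18
  host 4: 18 = 18
  host 5: 17 = 17
  host 6: 13 + 7 = 20
  host 7: 10 = 10
No arrangement into 6 hosts stays within capacity, so 7 is optimal.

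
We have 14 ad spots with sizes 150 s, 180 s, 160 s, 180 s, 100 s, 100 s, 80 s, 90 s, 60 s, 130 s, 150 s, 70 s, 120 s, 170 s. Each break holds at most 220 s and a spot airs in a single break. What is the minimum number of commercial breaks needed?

Total = 180 + 180 + 170 + 160 + 150 + 150 + 130 + 120 + 100 + 100 + 90 + 80 + 70 + 60 = 1740 s.
Lower bound: ⌈1740/220⌉ = 8 commercial breaks.
A packing using 9 commercial breaks:
  break 1: 180 = 180
  break 2: 180 = 180
  break 3: 170 = 170
  break 4: 160 + 60 = 220
  break 5: 150 + 70 = 220
  break 6: 150 = 150
  break 7: 130 + 90 = 220
  break 8: 120 + 100 = 220
  break 9: 100 + 80 = 180
No arrangement into 8 commercial breaks stays within capacity, so 9 is optimal.

9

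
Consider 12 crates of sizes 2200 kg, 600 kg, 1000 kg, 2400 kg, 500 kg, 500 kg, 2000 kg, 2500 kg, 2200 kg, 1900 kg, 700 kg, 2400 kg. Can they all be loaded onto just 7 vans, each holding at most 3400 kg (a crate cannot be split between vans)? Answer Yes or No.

Yes

A valid assignment using 7 vans:
  van 1: 2500 + 700 = 3200
  van 2: 2400 + 1000 = 3400
  van 3: 2400 + 600 = 3000
  van 4: 2200 + 500 + 500 = 3200
  van 5: 2200 = 2200
  van 6: 2000 = 2000
  van 7: 1900 = 1900
Every load is within 3400 kg, so 7 vans suffice.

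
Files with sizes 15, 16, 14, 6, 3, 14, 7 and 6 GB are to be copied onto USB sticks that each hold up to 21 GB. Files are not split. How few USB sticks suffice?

4

Total = 16 + 15 + 14 + 14 + 7 + 6 + 6 + 3 = 81 GB.
Lower bound: ⌈81/21⌉ = 4 USB sticks.
A packing using 4 USB sticks:
  USB stick 1: 16 + 3 = 19
  USB stick 2: 15 + 6 = 21
  USB stick 3: 14 + 7 = 21
  USB stick 4: 14 + 6 = 20
This matches the lower bound, so 4 is optimal.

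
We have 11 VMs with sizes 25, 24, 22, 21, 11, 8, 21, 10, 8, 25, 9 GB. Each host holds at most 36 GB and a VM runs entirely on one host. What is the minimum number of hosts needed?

Total = 25 + 25 + 24 + 22 + 21 + 21 + 11 + 10 + 9 + 8 + 8 = 184 GB.
Lower bound: ⌈184/36⌉ = 6 hosts.
A packing using 6 hosts:
  host 1: 25 + 11 = 36
  host 2: 25 + 10 = 35
  host 3: 24 + 9 = 33
  host 4: 22 + 8 = 30
  host 5: 21 + 8 = 29
  host 6: 21 = 21
This matches the lower bound, so 6 is optimal.

6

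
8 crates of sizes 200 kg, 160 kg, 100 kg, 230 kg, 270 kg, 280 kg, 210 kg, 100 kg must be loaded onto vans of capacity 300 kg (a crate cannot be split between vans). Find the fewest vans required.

Total = 280 + 270 + 230 + 210 + 200 + 160 + 100 + 100 = 1550 kg.
Lower bound: ⌈1550/300⌉ = 6 vans.
A packing using 6 vans:
  van 1: 280 = 280
  van 2: 270 = 270
  van 3: 230 = 230
  van 4: 210 = 210
  van 5: 200 + 100 = 300
  van 6: 160 + 100 = 260
This matches the lower bound, so 6 is optimal.

6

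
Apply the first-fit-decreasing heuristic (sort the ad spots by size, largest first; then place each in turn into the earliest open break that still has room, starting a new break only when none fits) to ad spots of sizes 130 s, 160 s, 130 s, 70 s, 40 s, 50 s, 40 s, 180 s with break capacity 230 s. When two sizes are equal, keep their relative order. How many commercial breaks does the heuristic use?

Sorted descending: 180, 160, 130, 130, 70, 50, 40, 40.
  180 → break 1 (new)  [load 180/230]
  160 → break 2 (new)  [load 160/230]
  130 → break 3 (new)  [load 130/230]
  130 → break 4 (new)  [load 130/230]
  70 → break 2  [load 230/230]
  50 → break 1  [load 230/230]
  40 → break 3  [load 170/230]
  40 → break 3  [load 210/230]
4 commercial breaks opened.

4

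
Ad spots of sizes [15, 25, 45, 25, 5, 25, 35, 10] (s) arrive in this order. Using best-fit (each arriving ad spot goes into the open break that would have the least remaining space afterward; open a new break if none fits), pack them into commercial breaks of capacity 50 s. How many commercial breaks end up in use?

  15 → break 1 (new)  [load 15/50]
  25 → break 1  [load 40/50]
  45 → break 2 (new)  [load 45/50]
  25 → break 3 (new)  [load 25/50]
  5 → break 2  [load 50/50]
  25 → break 3  [load 50/50]
  35 → break 4 (new)  [load 35/50]
  10 → break 1  [load 50/50]
4 commercial breaks opened.

4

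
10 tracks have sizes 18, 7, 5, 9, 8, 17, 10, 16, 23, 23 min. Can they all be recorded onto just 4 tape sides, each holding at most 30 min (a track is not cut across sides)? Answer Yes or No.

No

Total = 136 min; ⌈136/30⌉ = 5.
At least 5 tape sides are required, but only 4 are allowed.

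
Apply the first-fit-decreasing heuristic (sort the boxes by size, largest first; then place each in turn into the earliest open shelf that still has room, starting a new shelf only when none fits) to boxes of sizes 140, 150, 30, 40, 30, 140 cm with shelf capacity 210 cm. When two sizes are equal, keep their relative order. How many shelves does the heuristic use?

Sorted descending: 150, 140, 140, 40, 30, 30.
  150 → shelf 1 (new)  [load 150/210]
  140 → shelf 2 (new)  [load 140/210]
  140 → shelf 3 (new)  [load 140/210]
  40 → shelf 1  [load 190/210]
  30 → shelf 2  [load 170/210]
  30 → shelf 2  [load 200/210]
3 shelves opened.

3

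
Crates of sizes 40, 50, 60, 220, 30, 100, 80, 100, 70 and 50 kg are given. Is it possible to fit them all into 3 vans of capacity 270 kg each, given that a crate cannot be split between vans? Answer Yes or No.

Yes

A valid assignment using 3 vans:
  van 1: 220 + 50 = 270
  van 2: 100 + 100 + 70 = 270
  van 3: 80 + 60 + 50 + 40 + 30 = 260
Every load is within 270 kg, so 3 vans suffice.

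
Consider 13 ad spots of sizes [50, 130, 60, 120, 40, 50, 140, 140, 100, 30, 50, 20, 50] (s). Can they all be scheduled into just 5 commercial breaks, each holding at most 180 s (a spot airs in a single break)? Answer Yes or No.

Total = 980 s; ⌈980/180⌉ = 6.
At least 6 commercial breaks are required, but only 5 are allowed.

No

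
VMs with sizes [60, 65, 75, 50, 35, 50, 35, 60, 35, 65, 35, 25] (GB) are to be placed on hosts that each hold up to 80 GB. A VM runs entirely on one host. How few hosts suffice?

Total = 75 + 65 + 65 + 60 + 60 + 50 + 50 + 35 + 35 + 35 + 35 + 25 = 590 GB.
Lower bound: ⌈590/80⌉ = 8 hosts.
A packing using 9 hosts:
  host 1: 75 = 75
  host 2: 65 = 65
  host 3: 65 = 65
  host 4: 60 = 60
  host 5: 60 = 60
  host 6: 50 + 25 = 75
  host 7: 50 = 50
  host 8: 35 + 35 = 70
  host 9: 35 + 35 = 70
No arrangement into 8 hosts stays within capacity, so 9 is optimal.

9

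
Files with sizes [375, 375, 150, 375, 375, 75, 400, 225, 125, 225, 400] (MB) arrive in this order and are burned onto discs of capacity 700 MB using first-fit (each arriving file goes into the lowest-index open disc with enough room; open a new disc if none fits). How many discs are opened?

6

  375 → disc 1 (new)  [load 375/700]
  375 → disc 2 (new)  [load 375/700]
  150 → disc 1  [load 525/700]
  375 → disc 3 (new)  [load 375/700]
  375 → disc 4 (new)  [load 375/700]
  75 → disc 1  [load 600/700]
  400 → disc 5 (new)  [load 400/700]
  225 → disc 2  [load 600/700]
  125 → disc 3  [load 500/700]
  225 → disc 4  [load 600/700]
  400 → disc 6 (new)  [load 400/700]
6 discs opened.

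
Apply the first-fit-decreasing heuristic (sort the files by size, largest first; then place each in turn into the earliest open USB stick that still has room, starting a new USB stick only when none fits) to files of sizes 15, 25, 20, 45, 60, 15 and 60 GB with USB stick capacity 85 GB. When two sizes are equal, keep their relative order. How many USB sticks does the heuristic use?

3

Sorted descending: 60, 60, 45, 25, 20, 15, 15.
  60 → USB stick 1 (new)  [load 60/85]
  60 → USB stick 2 (new)  [load 60/85]
  45 → USB stick 3 (new)  [load 45/85]
  25 → USB stick 1  [load 85/85]
  20 → USB stick 2  [load 80/85]
  15 → USB stick 3  [load 60/85]
  15 → USB stick 3  [load 75/85]
3 USB sticks opened.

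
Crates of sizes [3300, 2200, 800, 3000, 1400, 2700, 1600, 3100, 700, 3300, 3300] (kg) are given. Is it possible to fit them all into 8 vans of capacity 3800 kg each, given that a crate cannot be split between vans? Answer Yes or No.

Yes

A valid assignment using 8 vans:
  van 1: 3300 = 3300
  van 2: 3300 = 3300
  van 3: 3300 = 3300
  van 4: 3100 + 700 = 3800
  van 5: 3000 + 800 = 3800
  van 6: 2700 = 2700
  van 7: 2200 + 1600 = 3800
  van 8: 1400 = 1400
Every load is within 3800 kg, so 8 vans suffice.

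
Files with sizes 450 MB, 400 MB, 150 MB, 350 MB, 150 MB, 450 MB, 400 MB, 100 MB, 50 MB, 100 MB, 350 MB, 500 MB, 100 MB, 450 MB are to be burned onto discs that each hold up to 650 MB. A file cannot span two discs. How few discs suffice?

Total = 500 + 450 + 450 + 450 + 400 + 400 + 350 + 350 + 150 + 150 + 100 + 100 + 100 + 50 = 4000 MB.
Lower bound: ⌈4000/650⌉ = 7 discs.
Also, 8 files each exceed 325 MB, and no two of those can share a disc, so at least 8 discs are needed.
A packing using 8 discs:
  disc 1: 500 + 150 = 650
  disc 2: 450 + 150 + 50 = 650
  disc 3: 450 + 100 + 100 = 650
  disc 4: 450 + 100 = 550
  disc 5: 400 = 400
  disc 6: 400 = 400
  disc 7: 350 = 350
  disc 8: 350 = 350
This matches the lower bound, so 8 is optimal.

8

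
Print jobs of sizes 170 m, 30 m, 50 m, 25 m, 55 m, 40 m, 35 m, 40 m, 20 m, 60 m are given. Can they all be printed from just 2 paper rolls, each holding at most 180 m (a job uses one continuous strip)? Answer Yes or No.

Total = 525 m; ⌈525/180⌉ = 3.
At least 3 paper rolls are required, but only 2 are allowed.

No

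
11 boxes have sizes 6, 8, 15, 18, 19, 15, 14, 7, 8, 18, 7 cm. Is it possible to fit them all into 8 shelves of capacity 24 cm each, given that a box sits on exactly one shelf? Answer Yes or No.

A valid assignment using 7 shelves:
  shelf 1: 19 = 19
  shelf 2: 18 + 6 = 24
  shelf 3: 18 = 18
  shelf 4: 15 + 8 = 23
  shelf 5: 15 + 8 = 23
  shelf 6: 14 + 7 = 21
  shelf 7: 7 = 7
That uses only 7 ≤ 8, so 8 shelves are enough.

Yes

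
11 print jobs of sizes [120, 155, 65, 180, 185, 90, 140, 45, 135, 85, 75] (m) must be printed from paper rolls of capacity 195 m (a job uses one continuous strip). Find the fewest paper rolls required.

Total = 185 + 180 + 155 + 140 + 135 + 120 + 90 + 85 + 75 + 65 + 45 = 1275 m.
Lower bound: ⌈1275/195⌉ = 7 paper rolls.
A packing using 8 paper rolls:
  roll 1: 185 = 185
  roll 2: 180 = 180
  roll 3: 155 = 155
  roll 4: 140 + 45 = 185
  roll 5: 135 = 135
  roll 6: 120 + 75 = 195
  roll 7: 90 + 85 = 175
  roll 8: 65 = 65
No arrangement into 7 paper rolls stays within capacity, so 8 is optimal.

8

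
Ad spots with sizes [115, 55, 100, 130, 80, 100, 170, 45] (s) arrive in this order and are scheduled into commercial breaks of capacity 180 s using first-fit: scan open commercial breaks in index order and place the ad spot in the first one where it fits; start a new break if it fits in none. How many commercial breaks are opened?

  115 → break 1 (new)  [load 115/180]
  55 → break 1  [load 170/180]
  100 → break 2 (new)  [load 100/180]
  130 → break 3 (new)  [load 130/180]
  80 → break 2  [load 180/180]
  100 → break 4 (new)  [load 100/180]
  170 → break 5 (new)  [load 170/180]
  45 → break 3  [load 175/180]
5 commercial breaks opened.

5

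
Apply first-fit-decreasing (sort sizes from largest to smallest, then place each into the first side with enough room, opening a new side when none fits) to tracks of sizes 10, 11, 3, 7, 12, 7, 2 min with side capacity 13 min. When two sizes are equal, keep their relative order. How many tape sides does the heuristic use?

Sorted descending: 12, 11, 10, 7, 7, 3, 2.
  12 → side 1 (new)  [load 12/13]
  11 → side 2 (new)  [load 11/13]
  10 → side 3 (new)  [load 10/13]
  7 → side 4 (new)  [load 7/13]
  7 → side 5 (new)  [load 7/13]
  3 → side 3  [load 13/13]
  2 → side 2  [load 13/13]
5 tape sides opened.

5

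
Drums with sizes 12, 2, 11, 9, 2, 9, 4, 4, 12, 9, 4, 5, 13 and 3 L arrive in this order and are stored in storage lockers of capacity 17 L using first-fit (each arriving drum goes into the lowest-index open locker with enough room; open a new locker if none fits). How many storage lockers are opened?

7

  12 → locker 1 (new)  [load 12/17]
  2 → locker 1  [load 14/17]
  11 → locker 2 (new)  [load 11/17]
  9 → locker 3 (new)  [load 9/17]
  2 → locker 1  [load 16/17]
  9 → locker 4 (new)  [load 9/17]
  4 → locker 2  [load 15/17]
  4 → locker 3  [load 13/17]
  12 → locker 5 (new)  [load 12/17]
  9 → locker 6 (new)  [load 9/17]
  4 → locker 3  [load 17/17]
  5 → locker 4  [load 14/17]
  13 → locker 7 (new)  [load 13/17]
  3 → locker 4  [load 17/17]
7 storage lockers opened.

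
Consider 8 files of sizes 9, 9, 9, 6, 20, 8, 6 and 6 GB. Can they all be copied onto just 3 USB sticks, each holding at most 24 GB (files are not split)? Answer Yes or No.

Total = 73 GB; ⌈73/24⌉ = 4.
At least 4 USB sticks are required, but only 3 are allowed.

No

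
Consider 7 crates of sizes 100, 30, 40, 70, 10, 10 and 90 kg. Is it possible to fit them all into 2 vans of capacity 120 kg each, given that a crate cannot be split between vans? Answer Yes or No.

No

Total = 350 kg; ⌈350/120⌉ = 3.
At least 3 vans are required, but only 2 are allowed.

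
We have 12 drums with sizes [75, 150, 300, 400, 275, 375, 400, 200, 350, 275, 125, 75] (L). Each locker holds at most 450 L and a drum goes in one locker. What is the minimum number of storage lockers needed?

8

Total = 400 + 400 + 375 + 350 + 300 + 275 + 275 + 200 + 150 + 125 + 75 + 75 = 3000 L.
Lower bound: ⌈3000/450⌉ = 7 storage lockers.
A packing using 8 storage lockers:
  locker 1: 400 = 400
  locker 2: 400 = 400
  locker 3: 375 + 75 = 450
  locker 4: 350 + 75 = 425
  locker 5: 300 + 150 = 450
  locker 6: 275 + 125 = 400
  locker 7: 275 = 275
  locker 8: 200 = 200
No arrangement into 7 storage lockers stays within capacity, so 8 is optimal.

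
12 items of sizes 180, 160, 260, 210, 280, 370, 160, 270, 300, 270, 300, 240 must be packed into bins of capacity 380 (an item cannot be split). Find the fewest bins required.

10

Total = 370 + 300 + 300 + 280 + 270 + 270 + 260 + 240 + 210 + 180 + 160 + 160 = 3000.
Lower bound: ⌈3000/380⌉ = 8 bins.
Also, 9 items each exceed 190, and no two of those can share a bin, so at least 9 bins are needed.
A packing using 10 bins:
  bin 1: 370 = 370
  bin 2: 300 = 300
  bin 3: 300 = 300
  bin 4: 280 = 280
  bin 5: 270 = 270
  bin 6: 270 = 270
  bin 7: 260 = 260
  bin 8: 240 = 240
  bin 9: 210 + 160 = 370
  bin 10: 180 + 160 = 340
No arrangement into 9 bins stays within capacity, so 10 is optimal.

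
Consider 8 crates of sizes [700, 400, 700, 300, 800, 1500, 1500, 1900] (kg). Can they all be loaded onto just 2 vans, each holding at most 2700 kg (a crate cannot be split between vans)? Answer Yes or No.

Total = 7800 kg; ⌈7800/2700⌉ = 3.
At least 3 vans are required, but only 2 are allowed.

No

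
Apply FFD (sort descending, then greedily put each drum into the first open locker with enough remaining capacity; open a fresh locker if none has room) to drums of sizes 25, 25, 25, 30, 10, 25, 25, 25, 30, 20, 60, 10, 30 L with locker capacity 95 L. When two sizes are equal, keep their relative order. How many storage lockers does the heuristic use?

4

Sorted descending: 60, 30, 30, 30, 25, 25, 25, 25, 25, 25, 20, 10, 10.
  60 → locker 1 (new)  [load 60/95]
  30 → locker 1  [load 90/95]
  30 → locker 2 (new)  [load 30/95]
  30 → locker 2  [load 60/95]
  25 → locker 2  [load 85/95]
  25 → locker 3 (new)  [load 25/95]
  25 → locker 3  [load 50/95]
  25 → locker 3  [load 75/95]
  25 → locker 4 (new)  [load 25/95]
  25 → locker 4  [load 50/95]
  20 → locker 3  [load 95/95]
  10 → locker 2  [load 95/95]
  10 → locker 4  [load 60/95]
4 storage lockers opened.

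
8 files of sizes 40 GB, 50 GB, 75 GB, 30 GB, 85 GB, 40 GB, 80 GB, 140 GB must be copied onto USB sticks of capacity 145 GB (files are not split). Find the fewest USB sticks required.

Total = 140 + 85 + 80 + 75 + 50 + 40 + 40 + 30 = 540 GB.
Lower bound: ⌈540/145⌉ = 4 USB sticks.
A packing using 4 USB sticks:
  USB stick 1: 140 = 140
  USB stick 2: 85 + 50 = 135
  USB stick 3: 80 + 40 = 120
  USB stick 4: 75 + 40 + 30 = 145
This matches the lower bound, so 4 is optimal.

4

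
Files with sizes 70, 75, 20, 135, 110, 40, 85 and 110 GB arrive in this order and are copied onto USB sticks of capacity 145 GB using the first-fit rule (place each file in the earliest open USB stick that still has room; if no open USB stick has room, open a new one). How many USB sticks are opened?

  70 → USB stick 1 (new)  [load 70/145]
  75 → USB stick 1  [load 145/145]
  20 → USB stick 2 (new)  [load 20/145]
  135 → USB stick 3 (new)  [load 135/145]
  110 → USB stick 2  [load 130/145]
  40 → USB stick 4 (new)  [load 40/145]
  85 → USB stick 4  [load 125/145]
  110 → USB stick 5 (new)  [load 110/145]
5 USB sticks opened.

5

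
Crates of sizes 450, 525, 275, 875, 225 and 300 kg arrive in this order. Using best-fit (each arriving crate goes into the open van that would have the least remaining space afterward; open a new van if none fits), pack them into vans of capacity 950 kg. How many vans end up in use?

  450 → van 1 (new)  [load 450/950]
  525 → van 2 (new)  [load 525/950]
  275 → van 2  [load 800/950]
  875 → van 3 (new)  [load 875/950]
  225 → van 1  [load 675/950]
  300 → van 4 (new)  [load 300/950]
4 vans opened.

4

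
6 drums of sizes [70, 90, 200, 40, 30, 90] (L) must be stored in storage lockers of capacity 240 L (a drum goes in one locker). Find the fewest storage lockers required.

Total = 200 + 90 + 90 + 70 + 40 + 30 = 520 L.
Lower bound: ⌈520/240⌉ = 3 storage lockers.
A packing using 3 storage lockers:
  locker 1: 200 + 40 = 240
  locker 2: 90 + 90 + 30 = 210
  locker 3: 70 = 70
This matches the lower bound, so 3 is optimal.

3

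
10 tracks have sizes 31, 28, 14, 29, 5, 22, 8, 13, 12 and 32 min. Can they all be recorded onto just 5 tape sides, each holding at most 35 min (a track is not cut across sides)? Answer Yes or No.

No

Total = 194 min; ⌈194/35⌉ = 6.
At least 6 tape sides are required, but only 5 are allowed.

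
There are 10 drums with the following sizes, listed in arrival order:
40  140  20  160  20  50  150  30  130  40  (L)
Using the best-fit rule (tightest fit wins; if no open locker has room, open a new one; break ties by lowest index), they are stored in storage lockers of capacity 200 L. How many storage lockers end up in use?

  40 → locker 1 (new)  [load 40/200]
  140 → locker 1  [load 180/200]
  20 → locker 1  [load 200/200]
  160 → locker 2 (new)  [load 160/200]
  20 → locker 2  [load 180/200]
  50 → locker 3 (new)  [load 50/200]
  150 → locker 3  [load 200/200]
  30 → locker 4 (new)  [load 30/200]
  130 → locker 4  [load 160/200]
  40 → locker 4  [load 200/200]
4 storage lockers opened.

4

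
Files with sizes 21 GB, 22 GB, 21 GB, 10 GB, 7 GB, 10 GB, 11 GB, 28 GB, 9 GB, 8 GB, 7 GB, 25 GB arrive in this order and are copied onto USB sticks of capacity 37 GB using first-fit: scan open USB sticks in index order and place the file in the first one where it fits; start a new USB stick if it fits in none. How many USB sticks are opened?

6

  21 → USB stick 1 (new)  [load 21/37]
  22 → USB stick 2 (new)  [load 22/37]
  21 → USB stick 3 (new)  [load 21/37]
  10 → USB stick 1  [load 31/37]
  7 → USB stick 2  [load 29/37]
  10 → USB stick 3  [load 31/37]
  11 → USB stick 4 (new)  [load 11/37]
  28 → USB stick 5 (new)  [load 28/37]
  9 → USB stick 4  [load 20/37]
  8 → USB stick 2  [load 37/37]
  7 → USB stick 4  [load 27/37]
  25 → USB stick 6 (new)  [load 25/37]
6 USB sticks opened.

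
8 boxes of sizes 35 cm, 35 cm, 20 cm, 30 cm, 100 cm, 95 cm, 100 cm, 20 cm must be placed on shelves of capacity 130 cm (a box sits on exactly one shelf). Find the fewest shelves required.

4

Total = 100 + 100 + 95 + 35 + 35 + 30 + 20 + 20 = 435 cm.
Lower bound: ⌈435/130⌉ = 4 shelves.
A packing using 4 shelves:
  shelf 1: 100 + 30 = 130
  shelf 2: 100 + 20 = 120
  shelf 3: 95 + 35 = 130
  shelf 4: 35 + 20 = 55
This matches the lower bound, so 4 is optimal.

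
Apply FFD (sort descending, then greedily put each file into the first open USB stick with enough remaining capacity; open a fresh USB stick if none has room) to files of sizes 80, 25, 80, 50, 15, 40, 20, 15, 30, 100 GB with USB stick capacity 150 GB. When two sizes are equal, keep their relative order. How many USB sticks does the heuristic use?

4

Sorted descending: 100, 80, 80, 50, 40, 30, 25, 20, 15, 15.
  100 → USB stick 1 (new)  [load 100/150]
  80 → USB stick 2 (new)  [load 80/150]
  80 → USB stick 3 (new)  [load 80/150]
  50 → USB stick 1  [load 150/150]
  40 → USB stick 2  [load 120/150]
  30 → USB stick 2  [load 150/150]
  25 → USB stick 3  [load 105/150]
  20 → USB stick 3  [load 125/150]
  15 → USB stick 3  [load 140/150]
  15 → USB stick 4 (new)  [load 15/150]
4 USB sticks opened.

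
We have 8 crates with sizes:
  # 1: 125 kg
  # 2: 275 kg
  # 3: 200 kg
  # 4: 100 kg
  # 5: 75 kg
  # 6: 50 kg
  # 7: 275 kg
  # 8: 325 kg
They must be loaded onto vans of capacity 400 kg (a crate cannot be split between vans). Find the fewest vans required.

4

Total = 325 + 275 + 275 + 200 + 125 + 100 + 75 + 50 = 1425 kg.
Lower bound: ⌈1425/400⌉ = 4 vans.
A packing using 4 vans:
  van 1: 325 + 75 = 400
  van 2: 275 + 125 = 400
  van 3: 275 + 100 = 375
  van 4: 200 + 50 = 250
This matches the lower bound, so 4 is optimal.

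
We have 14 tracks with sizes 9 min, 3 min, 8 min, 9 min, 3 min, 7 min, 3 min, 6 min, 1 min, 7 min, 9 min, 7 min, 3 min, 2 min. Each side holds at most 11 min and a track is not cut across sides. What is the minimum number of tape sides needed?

8

Total = 9 + 9 + 9 + 8 + 7 + 7 + 7 + 6 + 3 + 3 + 3 + 3 + 2 + 1 = 77 min.
Lower bound: ⌈77/11⌉ = 7 tape sides.
Also, 8 tracks each exceed 11/2 min, and no two of those can share a side, so at least 8 tape sides are needed.
A packing using 8 tape sides:
  side 1: 9 + 2 = 11
  side 2: 9 + 1 = 10
  side 3: 9 = 9
  side 4: 8 + 3 = 11
  side 5: 7 + 3 = 10
  side 6: 7 + 3 = 10
  side 7: 7 + 3 = 10
  side 8: 6 = 6
This matches the lower bound, so 8 is optimal.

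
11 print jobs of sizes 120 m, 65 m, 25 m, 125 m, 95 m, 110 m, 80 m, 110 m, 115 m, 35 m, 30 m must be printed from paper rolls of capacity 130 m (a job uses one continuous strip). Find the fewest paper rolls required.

Total = 125 + 120 + 115 + 110 + 110 + 95 + 80 + 65 + 35 + 30 + 25 = 910 m.
Lower bound: ⌈910/130⌉ = 7 paper rolls.
A packing using 8 paper rolls:
  roll 1: 125 = 125
  roll 2: 120 = 120
  roll 3: 115 = 115
  roll 4: 110 = 110
  roll 5: 110 = 110
  roll 6: 95 + 35 = 130
  roll 7: 80 + 30 = 110
  roll 8: 65 + 25 = 90
No arrangement into 7 paper rolls stays within capacity, so 8 is optimal.

8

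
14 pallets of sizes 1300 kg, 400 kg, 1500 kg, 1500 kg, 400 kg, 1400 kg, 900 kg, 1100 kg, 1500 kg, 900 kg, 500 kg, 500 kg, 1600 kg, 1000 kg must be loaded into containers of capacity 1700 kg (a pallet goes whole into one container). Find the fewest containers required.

10

Total = 1600 + 1500 + 1500 + 1500 + 1400 + 1300 + 1100 + 1000 + 900 + 900 + 500 + 500 + 400 + 400 = 14500 kg.
Lower bound: ⌈14500/1700⌉ = 9 containers.
Also, 10 pallets each exceed 850 kg, and no two of those can share a container, so at least 10 containers are needed.
A packing using 10 containers:
  container 1: 1600 = 1600
  container 2: 1500 = 1500
  container 3: 1500 = 1500
  container 4: 1500 = 1500
  container 5: 1400 = 1400
  container 6: 1300 + 400 = 1700
  container 7: 1100 + 500 = 1600
  container 8: 1000 + 500 = 1500
  container 9: 900 + 400 = 1300
  container 10: 900 = 900
This matches the lower bound, so 10 is optimal.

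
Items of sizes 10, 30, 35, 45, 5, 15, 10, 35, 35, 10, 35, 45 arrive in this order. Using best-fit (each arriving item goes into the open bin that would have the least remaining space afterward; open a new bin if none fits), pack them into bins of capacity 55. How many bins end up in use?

  10 → bin 1 (new)  [load 10/55]
  30 → bin 1  [load 40/55]
  35 → bin 2 (new)  [load 35/55]
  45 → bin 3 (new)  [load 45/55]
  5 → bin 3  [load 50/55]
  15 → bin 1  [load 55/55]
  10 → bin 2  [load 45/55]
  35 → bin 4 (new)  [load 35/55]
  35 → bin 5 (new)  [load 35/55]
  10 → bin 2  [load 55/55]
  35 → bin 6 (new)  [load 35/55]
  45 → bin 7 (new)  [load 45/55]
7 bins opened.

7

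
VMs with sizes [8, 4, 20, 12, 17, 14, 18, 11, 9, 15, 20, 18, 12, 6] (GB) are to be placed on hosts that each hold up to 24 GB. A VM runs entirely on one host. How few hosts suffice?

Total = 20 + 20 + 18 + 18 + 17 + 15 + 14 + 12 + 12 + 11 + 9 + 8 + 6 + 4 = 184 GB.
Lower bound: ⌈184/24⌉ = 8 hosts.
A packing using 9 hosts:
  host 1: 20 + 4 = 24
  host 2: 20 = 20
  host 3: 18 + 6 = 24
  host 4: 18 = 18
  host 5: 17 = 17
  host 6: 15 + 9 = 24
  host 7: 14 + 8 = 22
  host 8: 12 + 12 = 24
  host 9: 11 = 11
No arrangement into 8 hosts stays within capacity, so 9 is optimal.

9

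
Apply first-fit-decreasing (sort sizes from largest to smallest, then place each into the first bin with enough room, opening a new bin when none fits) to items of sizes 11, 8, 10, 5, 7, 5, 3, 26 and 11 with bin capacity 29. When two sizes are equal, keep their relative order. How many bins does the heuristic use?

3

Sorted descending: 26, 11, 11, 10, 8, 7, 5, 5, 3.
  26 → bin 1 (new)  [load 26/29]
  11 → bin 2 (new)  [load 11/29]
  11 → bin 2  [load 22/29]
  10 → bin 3 (new)  [load 10/29]
  8 → bin 3  [load 18/29]
  7 → bin 2  [load 29/29]
  5 → bin 3  [load 23/29]
  5 → bin 3  [load 28/29]
  3 → bin 1  [load 29/29]
3 bins opened.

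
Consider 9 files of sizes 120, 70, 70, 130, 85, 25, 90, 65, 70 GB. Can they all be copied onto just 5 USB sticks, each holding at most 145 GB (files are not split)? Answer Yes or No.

No

Total = 725 GB; ⌈725/145⌉ = 5.
The bound of 5 does not rule out 5, but exhaustive search shows no assignment into 5 USB sticks of capacity 145 GB exists — the minimum is 6.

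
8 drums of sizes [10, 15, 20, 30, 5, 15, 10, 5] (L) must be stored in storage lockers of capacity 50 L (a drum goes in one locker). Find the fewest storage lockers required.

3

Total = 30 + 20 + 15 + 15 + 10 + 10 + 5 + 5 = 110 L.
Lower bound: ⌈110/50⌉ = 3 storage lockers.
A packing using 3 storage lockers:
  locker 1: 30 + 20 = 50
  locker 2: 15 + 15 + 10 + 10 = 50
  locker 3: 5 + 5 = 10
This matches the lower bound, so 3 is optimal.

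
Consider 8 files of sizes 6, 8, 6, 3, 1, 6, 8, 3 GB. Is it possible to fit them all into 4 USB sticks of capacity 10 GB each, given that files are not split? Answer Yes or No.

No

Total = 41 GB; ⌈41/10⌉ = 5.
At least 5 USB sticks are required, but only 4 are allowed.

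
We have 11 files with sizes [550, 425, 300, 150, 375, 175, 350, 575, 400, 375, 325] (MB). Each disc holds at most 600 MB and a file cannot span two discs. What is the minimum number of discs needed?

9

Total = 575 + 550 + 425 + 400 + 375 + 375 + 350 + 325 + 300 + 175 + 150 = 4000 MB.
Lower bound: ⌈4000/600⌉ = 7 discs.
Also, 8 files each exceed 300 MB, and no two of those can share a disc, so at least 8 discs are needed.
A packing using 9 discs:
  disc 1: 575 = 575
  disc 2: 550 = 550
  disc 3: 425 + 175 = 600
  disc 4: 400 + 150 = 550
  disc 5: 375 = 375
  disc 6: 375 = 375
  disc 7: 350 = 350
  disc 8: 325 = 325
  disc 9: 300 = 300
No arrangement into 8 discs stays within capacity, so 9 is optimal.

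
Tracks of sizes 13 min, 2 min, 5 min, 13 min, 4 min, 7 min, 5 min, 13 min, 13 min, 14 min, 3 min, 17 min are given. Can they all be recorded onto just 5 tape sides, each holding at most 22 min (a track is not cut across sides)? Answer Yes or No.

No

Total = 109 min; ⌈109/22⌉ = 5.
6 tracks each exceed half the capacity and cannot share a side, forcing at least 6 tape sides.
At least 6 tape sides are required, but only 5 are allowed.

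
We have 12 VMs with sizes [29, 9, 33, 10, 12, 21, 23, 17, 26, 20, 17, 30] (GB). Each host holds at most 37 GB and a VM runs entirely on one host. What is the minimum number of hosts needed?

8

Total = 33 + 30 + 29 + 26 + 23 + 21 + 20 + 17 + 17 + 12 + 10 + 9 = 247 GB.
Lower bound: ⌈247/37⌉ = 7 hosts.
A packing using 8 hosts:
  host 1: 33 = 33
  host 2: 30 = 30
  host 3: 29 = 29
  host 4: 26 + 10 = 36
  host 5: 23 + 12 = 35
  host 6: 21 + 9 = 30
  host 7: 20 + 17 = 37
  host 8: 17 = 17
No arrangement into 7 hosts stays within capacity, so 8 is optimal.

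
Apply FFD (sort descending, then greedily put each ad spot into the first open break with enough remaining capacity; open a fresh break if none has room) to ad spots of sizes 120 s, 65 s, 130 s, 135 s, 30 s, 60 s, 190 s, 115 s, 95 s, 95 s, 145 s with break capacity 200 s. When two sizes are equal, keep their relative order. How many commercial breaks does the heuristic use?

Sorted descending: 190, 145, 135, 130, 120, 115, 95, 95, 65, 60, 30.
  190 → break 1 (new)  [load 190/200]
  145 → break 2 (new)  [load 145/200]
  135 → break 3 (new)  [load 135/200]
  130 → break 4 (new)  [load 130/200]
  120 → break 5 (new)  [load 120/200]
  115 → break 6 (new)  [load 115/200]
  95 → break 7 (new)  [load 95/200]
  95 → break 7  [load 190/200]
  65 → break 3  [load 200/200]
  60 → break 4  [load 190/200]
  30 → break 2  [load 175/200]
7 commercial breaks opened.

7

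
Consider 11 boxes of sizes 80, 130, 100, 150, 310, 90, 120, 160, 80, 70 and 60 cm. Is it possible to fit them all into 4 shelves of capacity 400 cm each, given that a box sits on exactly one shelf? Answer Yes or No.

A valid assignment using 4 shelves:
  shelf 1: 310 + 90 = 400
  shelf 2: 160 + 150 + 80 = 390
  shelf 3: 130 + 120 + 100 = 350
  shelf 4: 80 + 70 + 60 = 210
Every load is within 400 cm, so 4 shelves suffice.

Yes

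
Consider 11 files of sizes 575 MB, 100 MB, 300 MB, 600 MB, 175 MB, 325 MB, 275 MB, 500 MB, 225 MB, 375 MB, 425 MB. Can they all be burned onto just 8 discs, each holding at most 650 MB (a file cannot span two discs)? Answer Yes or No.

A valid assignment using 7 discs:
  disc 1: 600 = 600
  disc 2: 575 = 575
  disc 3: 500 + 100 = 600
  disc 4: 425 + 225 = 650
  disc 5: 375 + 275 = 650
  disc 6: 325 + 300 = 625
  disc 7: 175 = 175
That uses only 7 ≤ 8, so 8 discs are enough.

Yes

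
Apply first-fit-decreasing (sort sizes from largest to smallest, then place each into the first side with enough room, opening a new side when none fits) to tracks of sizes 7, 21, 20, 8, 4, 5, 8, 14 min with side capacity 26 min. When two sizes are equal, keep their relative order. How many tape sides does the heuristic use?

Sorted descending: 21, 20, 14, 8, 8, 7, 5, 4.
  21 → side 1 (new)  [load 21/26]
  20 → side 2 (new)  [load 20/26]
  14 → side 3 (new)  [load 14/26]
  8 → side 3  [load 22/26]
  8 → side 4 (new)  [load 8/26]
  7 → side 4  [load 15/26]
  5 → side 1  [load 26/26]
  4 → side 2  [load 24/26]
4 tape sides opened.

4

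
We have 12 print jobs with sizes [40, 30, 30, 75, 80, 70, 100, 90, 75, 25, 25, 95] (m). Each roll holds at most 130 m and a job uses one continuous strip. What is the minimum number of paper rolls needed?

Total = 100 + 95 + 90 + 80 + 75 + 75 + 70 + 40 + 30 + 30 + 25 + 25 = 735 m.
Lower bound: ⌈735/130⌉ = 6 paper rolls.
Also, 7 print jobs each exceed 65 m, and no two of those can share a roll, so at least 7 paper rolls are needed.
A packing using 7 paper rolls:
  roll 1: 100 + 30 = 130
  roll 2: 95 + 30 = 125
  roll 3: 90 + 40 = 130
  roll 4: 80 + 25 + 25 = 130
  roll 5: 75 = 75
  roll 6: 75 = 75
  roll 7: 70 = 70
This matches the lower bound, so 7 is optimal.

7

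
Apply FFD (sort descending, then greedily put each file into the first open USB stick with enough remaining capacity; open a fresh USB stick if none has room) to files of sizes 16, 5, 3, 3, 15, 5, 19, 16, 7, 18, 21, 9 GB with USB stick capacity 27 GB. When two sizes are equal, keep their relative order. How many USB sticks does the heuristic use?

Sorted descending: 21, 19, 18, 16, 16, 15, 9, 7, 5, 5, 3, 3.
  21 → USB stick 1 (new)  [load 21/27]
  19 → USB stick 2 (new)  [load 19/27]
  18 → USB stick 3 (new)  [load 18/27]
  16 → USB stick 4 (new)  [load 16/27]
  16 → USB stick 5 (new)  [load 16/27]
  15 → USB stick 6 (new)  [load 15/27]
  9 → USB stick 3  [load 27/27]
  7 → USB stick 2  [load 26/27]
  5 → USB stick 1  [load 26/27]
  5 → USB stick 4  [load 21/27]
  3 → USB stick 4  [load 24/27]
  3 → USB stick 4  [load 27/27]
6 USB sticks opened.

6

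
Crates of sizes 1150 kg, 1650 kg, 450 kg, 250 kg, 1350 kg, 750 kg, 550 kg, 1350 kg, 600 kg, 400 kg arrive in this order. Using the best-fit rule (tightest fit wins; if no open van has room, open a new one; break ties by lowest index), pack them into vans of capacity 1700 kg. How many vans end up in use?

  1150 → van 1 (new)  [load 1150/1700]
  1650 → van 2 (new)  [load 1650/1700]
  450 → van 1  [load 1600/1700]
  250 → van 3 (new)  [load 250/1700]
  1350 → van 3  [load 1600/1700]
  750 → van 4 (new)  [load 750/1700]
  550 → van 4  [load 1300/1700]
  1350 → van 5 (new)  [load 1350/1700]
  600 → van 6 (new)  [load 600/1700]
  400 → van 4  [load 1700/1700]
6 vans opened.

6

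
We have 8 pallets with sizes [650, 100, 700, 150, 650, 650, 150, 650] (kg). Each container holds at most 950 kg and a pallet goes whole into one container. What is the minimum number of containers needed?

5

Total = 700 + 650 + 650 + 650 + 650 + 150 + 150 + 100 = 3700 kg.
Lower bound: ⌈3700/950⌉ = 4 containers.
Also, 5 pallets each exceed 475 kg, and no two of those can share a container, so at least 5 containers are needed.
A packing using 5 containers:
  container 1: 700 + 150 + 100 = 950
  container 2: 650 + 150 = 800
  container 3: 650 = 650
  container 4: 650 = 650
  container 5: 650 = 650
This matches the lower bound, so 5 is optimal.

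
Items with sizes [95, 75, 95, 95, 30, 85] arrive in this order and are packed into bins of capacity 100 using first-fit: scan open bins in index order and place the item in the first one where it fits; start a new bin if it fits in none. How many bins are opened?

  95 → bin 1 (new)  [load 95/100]
  75 → bin 2 (new)  [load 75/100]
  95 → bin 3 (new)  [load 95/100]
  95 → bin 4 (new)  [load 95/100]
  30 → bin 5 (new)  [load 30/100]
  85 → bin 6 (new)  [load 85/100]
6 bins opened.

6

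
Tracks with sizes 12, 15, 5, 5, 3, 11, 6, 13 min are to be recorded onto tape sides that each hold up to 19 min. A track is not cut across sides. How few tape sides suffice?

4

Total = 15 + 13 + 12 + 11 + 6 + 5 + 5 + 3 = 70 min.
Lower bound: ⌈70/19⌉ = 4 tape sides.
A packing using 4 tape sides:
  side 1: 15 + 3 = 18
  side 2: 13 + 6 = 19
  side 3: 12 + 5 = 17
  side 4: 11 + 5 = 16
This matches the lower bound, so 4 is optimal.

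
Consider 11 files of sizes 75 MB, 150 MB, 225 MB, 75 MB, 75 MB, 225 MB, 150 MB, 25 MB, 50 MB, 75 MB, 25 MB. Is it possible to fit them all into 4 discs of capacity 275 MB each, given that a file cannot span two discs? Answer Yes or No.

No

Total = 1150 MB; ⌈1150/275⌉ = 5.
At least 5 discs are required, but only 4 are allowed.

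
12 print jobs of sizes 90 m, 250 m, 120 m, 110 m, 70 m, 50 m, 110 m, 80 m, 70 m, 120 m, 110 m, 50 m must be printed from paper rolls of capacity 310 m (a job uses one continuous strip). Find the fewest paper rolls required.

Total = 250 + 120 + 120 + 110 + 110 + 110 + 90 + 80 + 70 + 70 + 50 + 50 = 1230 m.
Lower bound: ⌈1230/310⌉ = 4 paper rolls.
A packing using 4 paper rolls:
  roll 1: 250 + 50 = 300
  roll 2: 120 + 120 + 70 = 310
  roll 3: 110 + 110 + 90 = 310
  roll 4: 110 + 80 + 70 + 50 = 310
This matches the lower bound, so 4 is optimal.

4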